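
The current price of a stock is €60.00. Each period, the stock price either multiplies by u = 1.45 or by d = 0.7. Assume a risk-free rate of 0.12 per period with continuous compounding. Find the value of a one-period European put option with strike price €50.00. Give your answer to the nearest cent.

Risk-neutral probability p = (e^0.12 − 0.7)/(1.45 − 0.7) = 0.4275/0.7500 = 0.5700
Terminal stock prices: S_u = 87, S_d = 42
Terminal payoffs (K − S): max(-37, 0) = 0, max(8, 0) = 8
Node 0 (S = 60): V_0 = e^(−0.12)·[0.5700·0.0000 + 0.4300·8.0000] = 3.0510

€3.05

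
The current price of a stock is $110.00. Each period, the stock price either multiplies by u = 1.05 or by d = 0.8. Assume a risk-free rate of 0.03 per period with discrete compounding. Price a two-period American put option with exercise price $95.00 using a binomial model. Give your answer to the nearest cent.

Risk-neutral probability p = (1 + 0.03 − 0.8)/(1.05 − 0.8) = 0.2300/0.2500 = 0.9200
Terminal stock prices: S_uu = 121.3, S_ud = 92.4, S_dd = 70.4
Terminal payoffs (K − S): max(-26.28, 0) = 0, max(2.6, 0) = 2.6, max(24.6, 0) = 24.6
Node u (S = 115.5): continuation = 1/1.03·[0.9200·0.0000 + 0.0800·2.6000] = 0.2019; exercise value = 0.0000 ≤ continuation, so V_u = 0.2019
Node d (S = 88): continuation = 1/1.03·[0.9200·2.6000 + 0.0800·24.6000] = 4.2330; exercise value = 7.0000 > continuation, so V_d = 7.0000 (exercise)
Node 0 (S = 110): continuation = 1/1.03·[0.9200·0.2019 + 0.0800·7.0000] = 0.7241; exercise value = 0.0000 ≤ continuation, so V_0 = 0.7241

$0.72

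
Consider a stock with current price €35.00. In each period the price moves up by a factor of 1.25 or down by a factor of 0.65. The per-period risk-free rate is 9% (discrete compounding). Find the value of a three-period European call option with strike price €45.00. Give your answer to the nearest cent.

Risk-neutral probability p = (1 + 0.09 − 0.65)/(1.25 − 0.65) = 0.4400/0.6000 = 0.7333
Terminal stock prices: S_uuu = 68.36, S_uud = 35.55, S_udd = 18.48, S_ddd = 9.612
Terminal payoffs (S − K): max(23.36, 0) = 23.36, max(-9.453, 0) = 0, max(-26.52, 0) = 0, max(-35.39, 0) = 0
Node uu (S = 54.69): V_uu = 1/1.09·[0.7333·23.3594 + 0.2667·0.0000] = 15.7158
Node ud (S = 28.44): V_ud = 1/1.09·[0.7333·0.0000 + 0.2667·0.0000] = 0.0000
Node dd (S = 14.79): V_dd = 1/1.09·[0.7333·0.0000 + 0.2667·0.0000] = 0.0000
Node u (S = 43.75): V_u = 1/1.09·[0.7333·15.7158 + 0.2667·0.0000] = 10.5733
Node d (S = 22.75): V_d = 1/1.09·[0.7333·0.0000 + 0.2667·0.0000] = 0.0000
Node 0 (S = 35): V_0 = 1/1.09·[0.7333·10.5733 + 0.2667·0.0000] = 7.1135

€7.11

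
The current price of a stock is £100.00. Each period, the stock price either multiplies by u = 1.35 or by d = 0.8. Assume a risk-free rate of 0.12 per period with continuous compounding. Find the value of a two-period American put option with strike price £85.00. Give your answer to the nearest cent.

£2.70

Risk-neutral probability p = (e^0.12 − 0.8)/(1.35 − 0.8) = 0.3275/0.5500 = 0.5954
Terminal stock prices: S_uu = 182.3, S_ud = 108, S_dd = 64
Terminal payoffs (K − S): max(-97.25, 0) = 0, max(-23, 0) = 0, max(21, 0) = 21
Node u (S = 135): continuation = e^(−0.12)·[0.5954·0.0000 + 0.4046·0.0000] = 0.0000; exercise value = 0.0000 ≤ continuation, so V_u = 0.0000
Node d (S = 80): continuation = e^(−0.12)·[0.5954·0.0000 + 0.4046·21.0000] = 7.5349; exercise value = 5.0000 ≤ continuation, so V_d = 7.5349
Node 0 (S = 100): continuation = e^(−0.12)·[0.5954·0.0000 + 0.4046·7.5349] = 2.7036; exercise value = 0.0000 ≤ continuation, so V_0 = 2.7036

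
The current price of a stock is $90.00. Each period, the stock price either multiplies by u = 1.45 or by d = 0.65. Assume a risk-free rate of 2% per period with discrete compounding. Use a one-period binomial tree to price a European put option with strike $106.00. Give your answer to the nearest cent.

Risk-neutral probability p = (1 + 0.02 − 0.65)/(1.45 − 0.65) = 0.3700/0.8000 = 0.4625
Terminal stock prices: S_u = 130.5, S_d = 58.5
Terminal payoffs (K − S): max(-24.5, 0) = 0, max(47.5, 0) = 47.5
Node 0 (S = 90): V_0 = 1/1.02·[0.4625·0.0000 + 0.5375·47.5000] = 25.0306

$25.03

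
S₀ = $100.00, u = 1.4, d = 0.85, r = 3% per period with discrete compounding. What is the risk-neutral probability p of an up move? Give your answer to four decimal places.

p = 0.3273

Risk-neutral probability p = (1 + 0.03 − 0.85)/(1.4 − 0.85) = 0.1800/0.5500 = 0.3273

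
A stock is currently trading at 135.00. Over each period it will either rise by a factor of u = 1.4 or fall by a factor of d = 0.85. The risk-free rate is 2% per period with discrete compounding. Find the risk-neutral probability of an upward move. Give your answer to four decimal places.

p = 0.3091

Risk-neutral probability p = (1 + 0.02 − 0.85)/(1.4 − 0.85) = 0.1700/0.5500 = 0.3091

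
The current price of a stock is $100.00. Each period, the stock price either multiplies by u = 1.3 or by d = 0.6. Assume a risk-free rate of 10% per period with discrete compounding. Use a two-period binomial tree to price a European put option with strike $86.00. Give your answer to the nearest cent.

$6.07

Risk-neutral probability p = (1 + 0.1 − 0.6)/(1.3 − 0.6) = 0.5000/0.7000 = 0.7143
Terminal stock prices: S_uu = 169, S_ud = 78, S_dd = 36
Terminal payoffs (K − S): max(-83, 0) = 0, max(8, 0) = 8, max(50, 0) = 50
Node u (S = 130): V_u = 1/1.1·[0.7143·0.0000 + 0.2857·8.0000] = 2.0779
Node d (S = 60): V_d = 1/1.1·[0.7143·8.0000 + 0.2857·50.0000] = 18.1818
Node 0 (S = 100): V_0 = 1/1.1·[0.7143·2.0779 + 0.2857·18.1818] = 6.0719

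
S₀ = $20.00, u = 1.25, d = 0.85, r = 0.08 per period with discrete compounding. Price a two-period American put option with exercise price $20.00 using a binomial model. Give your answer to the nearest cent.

$1.18

Risk-neutral probability p = (1 + 0.08 − 0.85)/(1.25 − 0.85) = 0.2300/0.4000 = 0.5750
Terminal stock prices: S_uu = 31.25, S_ud = 21.25, S_dd = 14.45
Terminal payoffs (K − S): max(-11.25, 0) = 0, max(-1.25, 0) = 0, max(5.55, 0) = 5.55
Node u (S = 25): continuation = 1/1.08·[0.5750·0.0000 + 0.4250·0.0000] = 0.0000; exercise value = 0.0000 ≤ continuation, so V_u = 0.0000
Node d (S = 17): continuation = 1/1.08·[0.5750·0.0000 + 0.4250·5.5500] = 2.1840; exercise value = 3.0000 > continuation, so V_d = 3.0000 (exercise)
Node 0 (S = 20): continuation = 1/1.08·[0.5750·0.0000 + 0.4250·3.0000] = 1.1806; exercise value = 0.0000 ≤ continuation, so V_0 = 1.1806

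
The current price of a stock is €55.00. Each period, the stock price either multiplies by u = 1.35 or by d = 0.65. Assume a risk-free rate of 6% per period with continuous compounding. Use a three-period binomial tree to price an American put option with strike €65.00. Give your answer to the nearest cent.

Risk-neutral probability p = (e^0.06 − 0.65)/(1.35 − 0.65) = 0.4118/0.7000 = 0.5883
Terminal stock prices: S_uuu = 135.3, S_uud = 65.15, S_udd = 31.37, S_ddd = 15.1
Terminal payoffs (K − S): max(-70.32, 0) = 0, max(-0.1544, 0) = 0, max(33.63, 0) = 33.63, max(49.9, 0) = 49.9
Node uu (S = 100.2): continuation = e^(−0.06)·[0.5883·0.0000 + 0.4117·0.0000] = 0.0000; exercise value = 0.0000 ≤ continuation, so V_uu = 0.0000
Node ud (S = 48.26): continuation = e^(−0.06)·[0.5883·0.0000 + 0.4117·33.6294] = 13.0377; exercise value = 16.7375 > continuation, so V_ud = 16.7375 (exercise)
Node dd (S = 23.24): continuation = e^(−0.06)·[0.5883·33.6294 + 0.4117·49.8956] = 37.9772; exercise value = 41.7625 > continuation, so V_dd = 41.7625 (exercise)
Node u (S = 74.25): continuation = e^(−0.06)·[0.5883·0.0000 + 0.4117·16.7375] = 6.4889; exercise value = 0.0000 ≤ continuation, so V_u = 6.4889
Node d (S = 35.75): continuation = e^(−0.06)·[0.5883·16.7375 + 0.4117·41.7625] = 25.4647; exercise value = 29.2500 > continuation, so V_d = 29.2500 (exercise)
Node 0 (S = 55): continuation = e^(−0.06)·[0.5883·6.4889 + 0.4117·29.2500] = 14.9353; exercise value = 10.0000 ≤ continuation, so V_0 = 14.9353

€14.94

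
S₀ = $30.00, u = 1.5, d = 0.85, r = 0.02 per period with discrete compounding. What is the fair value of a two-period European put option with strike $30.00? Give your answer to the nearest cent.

Risk-neutral probability p = (1 + 0.02 − 0.85)/(1.5 − 0.85) = 0.1700/0.6500 = 0.2615
Terminal stock prices: S_uu = 67.5, S_ud = 38.25, S_dd = 21.67
Terminal payoffs (K − S): max(-37.5, 0) = 0, max(-8.25, 0) = 0, max(8.325, 0) = 8.325
Node u (S = 45): V_u = 1/1.02·[0.2615·0.0000 + 0.7385·0.0000] = 0.0000
Node d (S = 25.5): V_d = 1/1.02·[0.2615·0.0000 + 0.7385·8.3250] = 6.0271
Node 0 (S = 30): V_0 = 1/1.02·[0.2615·0.0000 + 0.7385·6.0271] = 4.3635

$4.36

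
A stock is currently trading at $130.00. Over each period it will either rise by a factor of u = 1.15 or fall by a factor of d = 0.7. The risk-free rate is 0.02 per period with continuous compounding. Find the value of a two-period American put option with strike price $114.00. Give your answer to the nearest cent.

$8.35

Risk-neutral probability p = (e^0.02 − 0.7)/(1.15 − 0.7) = 0.3202/0.4500 = 0.7116
Terminal stock prices: S_uu = 171.9, S_ud = 104.6, S_dd = 63.7
Terminal payoffs (K − S): max(-57.92, 0) = 0, max(9.35, 0) = 9.35, max(50.3, 0) = 50.3
Node u (S = 149.5): continuation = e^(−0.02)·[0.7116·0.0000 + 0.2884·9.3500] = 2.6435; exercise value = 0.0000 ≤ continuation, so V_u = 2.6435
Node d (S = 91): continuation = e^(−0.02)·[0.7116·9.3500 + 0.2884·50.3000] = 20.7426; exercise value = 23.0000 > continuation, so V_d = 23.0000 (exercise)
Node 0 (S = 130): continuation = e^(−0.02)·[0.7116·2.6435 + 0.2884·23.0000] = 8.3466; exercise value = 0.0000 ≤ continuation, so V_0 = 8.3466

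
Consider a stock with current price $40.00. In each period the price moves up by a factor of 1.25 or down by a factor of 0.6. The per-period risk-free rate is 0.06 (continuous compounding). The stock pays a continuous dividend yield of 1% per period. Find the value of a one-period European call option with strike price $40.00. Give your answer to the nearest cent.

$6.54

Per-period risk-free factor R = e^0.06 = 1.0618; dividend-adjusted growth = e^(0.06−0.01) = 1.0513.
Risk-neutral probability p = (1.0513 − 0.6)/(1.25 − 0.6) = 0.4513/0.6500 = 0.6943
Terminal stock prices: S_u = 50, S_d = 24
Terminal payoffs (S − K): max(10, 0) = 10, max(-16, 0) = 0
Node 0 (S = 40): V_0 = e^(−0.06)·[0.6943·10.0000 + 0.3057·0.0000] = 6.5383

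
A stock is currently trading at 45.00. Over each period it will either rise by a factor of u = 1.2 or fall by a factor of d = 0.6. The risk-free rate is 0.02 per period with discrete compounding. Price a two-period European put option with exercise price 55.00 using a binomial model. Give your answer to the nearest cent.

12.48

Risk-neutral probability p = (1 + 0.02 − 0.6)/(1.2 − 0.6) = 0.4200/0.6000 = 0.7000
Terminal stock prices: S_uu = 64.8, S_ud = 32.4, S_dd = 16.2
Terminal payoffs (K − S): max(-9.8, 0) = 0, max(22.6, 0) = 22.6, max(38.8, 0) = 38.8
Node u (S = 54): V_u = 1/1.02·[0.7000·0.0000 + 0.3000·22.6000] = 6.6471
Node d (S = 27): V_d = 1/1.02·[0.7000·22.6000 + 0.3000·38.8000] = 26.9216
Node 0 (S = 45): V_0 = 1/1.02·[0.7000·6.6471 + 0.3000·26.9216] = 12.4798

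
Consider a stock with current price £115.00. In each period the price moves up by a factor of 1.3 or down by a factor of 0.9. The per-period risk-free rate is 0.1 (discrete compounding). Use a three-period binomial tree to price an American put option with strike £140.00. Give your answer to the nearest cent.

Risk-neutral probability p = (1 + 0.1 − 0.9)/(1.3 − 0.9) = 0.2000/0.4000 = 0.5000
Terminal stock prices: S_uuu = 252.7, S_uud = 174.9, S_udd = 121.1, S_ddd = 83.84
Terminal payoffs (K − S): max(-112.7, 0) = 0, max(-34.92, 0) = 0, max(18.9, 0) = 18.9, max(56.16, 0) = 56.16
Node uu (S = 194.4): continuation = 1/1.1·[0.5000·0.0000 + 0.5000·0.0000] = 0.0000; exercise value = 0.0000 ≤ continuation, so V_uu = 0.0000
Node ud (S = 134.6): continuation = 1/1.1·[0.5000·0.0000 + 0.5000·18.9050] = 8.5932; exercise value = 5.4500 ≤ continuation, so V_ud = 8.5932
Node dd (S = 93.15): continuation = 1/1.1·[0.5000·18.9050 + 0.5000·56.1650] = 34.1227; exercise value = 46.8500 > continuation, so V_dd = 46.8500 (exercise)
Node u (S = 149.5): continuation = 1/1.1·[0.5000·0.0000 + 0.5000·8.5932] = 3.9060; exercise value = 0.0000 ≤ continuation, so V_u = 3.9060
Node d (S = 103.5): continuation = 1/1.1·[0.5000·8.5932 + 0.5000·46.8500] = 25.2014; exercise value = 36.5000 > continuation, so V_d = 36.5000 (exercise)
Node 0 (S = 115): continuation = 1/1.1·[0.5000·3.9060 + 0.5000·36.5000] = 18.3664; exercise value = 25.0000 > continuation, so V_0 = 25.0000 (exercise)

£25.00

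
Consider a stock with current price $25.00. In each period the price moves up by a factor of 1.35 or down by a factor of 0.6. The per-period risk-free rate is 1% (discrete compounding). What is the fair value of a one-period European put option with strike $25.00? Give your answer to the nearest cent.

Risk-neutral probability p = (1 + 0.01 − 0.6)/(1.35 − 0.6) = 0.4100/0.7500 = 0.5467
Terminal stock prices: S_u = 33.75, S_d = 15
Terminal payoffs (K − S): max(-8.75, 0) = 0, max(10, 0) = 10
Node 0 (S = 25): V_0 = 1/1.01·[0.5467·0.0000 + 0.4533·10.0000] = 4.4884

$4.49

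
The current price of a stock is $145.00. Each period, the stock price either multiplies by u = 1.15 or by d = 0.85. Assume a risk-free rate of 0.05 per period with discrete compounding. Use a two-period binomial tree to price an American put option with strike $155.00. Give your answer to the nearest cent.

Risk-neutral probability p = (1 + 0.05 − 0.85)/(1.15 − 0.85) = 0.2000/0.3000 = 0.6667
Terminal stock prices: S_uu = 191.8, S_ud = 141.7, S_dd = 104.8
Terminal payoffs (K − S): max(-36.76, 0) = 0, max(13.26, 0) = 13.26, max(50.24, 0) = 50.24
Node u (S = 166.8): continuation = 1/1.05·[0.6667·0.0000 + 0.3333·13.2625] = 4.2103; exercise value = 0.0000 ≤ continuation, so V_u = 4.2103
Node d (S = 123.2): continuation = 1/1.05·[0.6667·13.2625 + 0.3333·50.2375] = 24.3690; exercise value = 31.7500 > continuation, so V_d = 31.7500 (exercise)
Node 0 (S = 145): continuation = 1/1.05·[0.6667·4.2103 + 0.3333·31.7500] = 12.7526; exercise value = 10.0000 ≤ continuation, so V_0 = 12.7526

$12.75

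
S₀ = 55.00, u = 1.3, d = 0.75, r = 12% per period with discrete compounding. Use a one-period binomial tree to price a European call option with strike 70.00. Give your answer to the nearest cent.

Risk-neutral probability p = (1 + 0.12 − 0.75)/(1.3 − 0.75) = 0.3700/0.5500 = 0.6727
Terminal stock prices: S_u = 71.5, S_d = 41.25
Terminal payoffs (S − K): max(1.5, 0) = 1.5, max(-28.75, 0) = 0
Node 0 (S = 55): V_0 = 1/1.12·[0.6727·1.5000 + 0.3273·0.0000] = 0.9010

0.90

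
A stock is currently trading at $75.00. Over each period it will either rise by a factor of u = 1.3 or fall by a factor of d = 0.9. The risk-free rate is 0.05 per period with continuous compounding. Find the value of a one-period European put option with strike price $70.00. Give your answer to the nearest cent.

$1.48

Risk-neutral probability p = (e^0.05 − 0.9)/(1.3 − 0.9) = 0.1513/0.4000 = 0.3782
Terminal stock prices: S_u = 97.5, S_d = 67.5
Terminal payoffs (K − S): max(-27.5, 0) = 0, max(2.5, 0) = 2.5
Node 0 (S = 75): V_0 = e^(−0.05)·[0.3782·0.0000 + 0.6218·2.5000] = 1.4787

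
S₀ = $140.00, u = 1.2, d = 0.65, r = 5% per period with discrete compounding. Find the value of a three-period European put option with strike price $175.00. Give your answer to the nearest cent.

Risk-neutral probability p = (1 + 0.05 − 0.65)/(1.2 − 0.65) = 0.4000/0.5500 = 0.7273
Terminal stock prices: S_uuu = 241.9, S_uud = 131, S_udd = 70.98, S_ddd = 38.45
Terminal payoffs (K − S): max(-66.92, 0) = 0, max(43.96, 0) = 43.96, max(104, 0) = 104, max(136.6, 0) = 136.6
Node uu (S = 201.6): V_uu = 1/1.05·[0.7273·0.0000 + 0.2727·43.9600] = 11.4182
Node ud (S = 109.2): V_ud = 1/1.05·[0.7273·43.9600 + 0.2727·104.0200] = 57.4667
Node dd (S = 59.15): V_dd = 1/1.05·[0.7273·104.0200 + 0.2727·136.5525] = 107.5167
Node u (S = 168): V_u = 1/1.05·[0.7273·11.4182 + 0.2727·57.4667] = 22.8351
Node d (S = 91): V_d = 1/1.05·[0.7273·57.4667 + 0.2727·107.5167] = 67.7302
Node 0 (S = 140): V_0 = 1/1.05·[0.7273·22.8351 + 0.2727·67.7302] = 33.4088

$33.41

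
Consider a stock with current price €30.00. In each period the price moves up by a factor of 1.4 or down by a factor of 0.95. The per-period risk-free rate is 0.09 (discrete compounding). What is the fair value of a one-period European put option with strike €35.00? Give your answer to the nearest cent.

Risk-neutral probability p = (1 + 0.09 − 0.95)/(1.4 − 0.95) = 0.1400/0.4500 = 0.3111
Terminal stock prices: S_u = 42, S_d = 28.5
Terminal payoffs (K − S): max(-7, 0) = 0, max(6.5, 0) = 6.5
Node 0 (S = 30): V_0 = 1/1.09·[0.3111·0.0000 + 0.6889·6.5000] = 4.1081

€4.11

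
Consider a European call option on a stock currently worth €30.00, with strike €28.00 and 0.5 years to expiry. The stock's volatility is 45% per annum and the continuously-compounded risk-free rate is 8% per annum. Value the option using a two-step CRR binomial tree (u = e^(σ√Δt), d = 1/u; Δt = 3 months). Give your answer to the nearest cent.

€5.33

CRR parameters: u = e^(σ√Δt) = e^(0.45·√0.25) = 1.2523, d = 1/u = 0.7985
Per-period rate: rΔt = 0.08·0.25 = 0.02, so R = e^0.02 = 1.0202
Risk-neutral probability p = (e^0.02 − 0.7985)/(1.2523 − 0.7985) = 0.2217/0.4538 = 0.4885
Terminal stock prices: S_uu = 47.05, S_ud = 30, S_dd = 19.13
Terminal payoffs (S − K): max(19.05, 0) = 19.05, max(2, 0) = 2, max(-8.871, 0) = 0
Node u (S = 37.57): V_u = e^(−0.02)·[0.4885·19.0494 + 0.5115·2.0000] = 10.1241
Node d (S = 23.96): V_d = e^(−0.02)·[0.4885·2.0000 + 0.5115·0.0000] = 0.9577
Node 0 (S = 30): V_0 = e^(−0.02)·[0.4885·10.1241 + 0.5115·0.9577] = 5.3279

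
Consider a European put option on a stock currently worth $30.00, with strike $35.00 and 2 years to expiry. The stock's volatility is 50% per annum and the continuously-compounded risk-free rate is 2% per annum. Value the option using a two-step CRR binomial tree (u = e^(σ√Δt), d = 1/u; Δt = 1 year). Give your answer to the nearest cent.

$10.67

CRR parameters: u = e^(σ√Δt) = e^(0.5·√1) = 1.6487, d = 1/u = 0.6065
Per-period rate: rΔt = 0.02·1 = 0.02, so R = e^0.02 = 1.0202
Risk-neutral probability p = (e^0.02 − 0.6065)/(1.6487 − 0.6065) = 0.4137/1.0422 = 0.3969
Terminal stock prices: S_uu = 81.55, S_ud = 30, S_dd = 11.04
Terminal payoffs (K − S): max(-46.55, 0) = 0, max(5, 0) = 5, max(23.96, 0) = 23.96
Node u (S = 49.46): V_u = e^(−0.02)·[0.3969·0.0000 + 0.6031·5.0000] = 2.9557
Node d (S = 18.2): V_d = e^(−0.02)·[0.3969·5.0000 + 0.6031·23.9636] = 16.1110
Node 0 (S = 30): V_0 = e^(−0.02)·[0.3969·2.9557 + 0.6031·16.1110] = 10.6737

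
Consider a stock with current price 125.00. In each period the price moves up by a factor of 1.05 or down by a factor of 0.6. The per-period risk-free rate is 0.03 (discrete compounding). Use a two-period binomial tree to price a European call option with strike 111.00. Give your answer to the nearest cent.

Risk-neutral probability p = (1 + 0.03 − 0.6)/(1.05 − 0.6) = 0.4300/0.4500 = 0.9556
Terminal stock prices: S_uu = 137.8, S_ud = 78.75, S_dd = 45
Terminal payoffs (S − K): max(26.81, 0) = 26.81, max(-32.25, 0) = 0, max(-66, 0) = 0
Node u (S = 131.2): V_u = 1/1.03·[0.9556·26.8125 + 0.0444·0.0000] = 24.8746
Node d (S = 75): V_d = 1/1.03·[0.9556·0.0000 + 0.0444·0.0000] = 0.0000
Node 0 (S = 125): V_0 = 1/1.03·[0.9556·24.8746 + 0.0444·0.0000] = 23.0768

23.08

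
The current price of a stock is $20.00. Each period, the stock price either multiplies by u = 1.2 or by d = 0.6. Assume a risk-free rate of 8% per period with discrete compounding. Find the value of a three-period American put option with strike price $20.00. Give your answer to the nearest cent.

Risk-neutral probability p = (1 + 0.08 − 0.6)/(1.2 − 0.6) = 0.4800/0.6000 = 0.8000
Terminal stock prices: S_uuu = 34.56, S_uud = 17.28, S_udd = 8.64, S_ddd = 4.32
Terminal payoffs (K − S): max(-14.56, 0) = 0, max(2.72, 0) = 2.72, max(11.36, 0) = 11.36, max(15.68, 0) = 15.68
Node uu (S = 28.8): continuation = 1/1.08·[0.8000·0.0000 + 0.2000·2.7200] = 0.5037; exercise value = 0.0000 ≤ continuation, so V_uu = 0.5037
Node ud (S = 14.4): continuation = 1/1.08·[0.8000·2.7200 + 0.2000·11.3600] = 4.1185; exercise value = 5.6000 > continuation, so V_ud = 5.6000 (exercise)
Node dd (S = 7.2): continuation = 1/1.08·[0.8000·11.3600 + 0.2000·15.6800] = 11.3185; exercise value = 12.8000 > continuation, so V_dd = 12.8000 (exercise)
Node u (S = 24): continuation = 1/1.08·[0.8000·0.5037 + 0.2000·5.6000] = 1.4102; exercise value = 0.0000 ≤ continuation, so V_u = 1.4102
Node d (S = 12): continuation = 1/1.08·[0.8000·5.6000 + 0.2000·12.8000] = 6.5185; exercise value = 8.0000 > continuation, so V_d = 8.0000 (exercise)
Node 0 (S = 20): continuation = 1/1.08·[0.8000·1.4102 + 0.2000·8.0000] = 2.5260; exercise value = 0.0000 ≤ continuation, so V_0 = 2.5260

$2.53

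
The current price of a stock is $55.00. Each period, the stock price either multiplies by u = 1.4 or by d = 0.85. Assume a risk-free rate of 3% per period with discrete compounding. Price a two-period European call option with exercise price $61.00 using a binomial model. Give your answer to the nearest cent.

Risk-neutral probability p = (1 + 0.03 − 0.85)/(1.4 − 0.85) = 0.1800/0.5500 = 0.3273
Terminal stock prices: S_uu = 107.8, S_ud = 65.45, S_dd = 39.74
Terminal payoffs (S − K): max(46.8, 0) = 46.8, max(4.45, 0) = 4.45, max(-21.26, 0) = 0
Node u (S = 77): V_u = 1/1.03·[0.3273·46.8000 + 0.6727·4.4500] = 17.7767
Node d (S = 46.75): V_d = 1/1.03·[0.3273·4.4500 + 0.6727·0.0000] = 1.4139
Node 0 (S = 55): V_0 = 1/1.03·[0.3273·17.7767 + 0.6727·1.4139] = 6.5719

$6.57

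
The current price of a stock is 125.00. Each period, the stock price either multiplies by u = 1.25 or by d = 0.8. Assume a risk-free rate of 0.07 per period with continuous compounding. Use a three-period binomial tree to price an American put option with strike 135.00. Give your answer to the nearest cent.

Risk-neutral probability p = (e^0.07 − 0.8)/(1.25 − 0.8) = 0.2725/0.4500 = 0.6056
Terminal stock prices: S_uuu = 244.1, S_uud = 156.2, S_udd = 100, S_ddd = 64
Terminal payoffs (K − S): max(-109.1, 0) = 0, max(-21.25, 0) = 0, max(35, 0) = 35, max(71, 0) = 71
Node uu (S = 195.3): continuation = e^(−0.07)·[0.6056·0.0000 + 0.3944·0.0000] = 0.0000; exercise value = 0.0000 ≤ continuation, so V_uu = 0.0000
Node ud (S = 125): continuation = e^(−0.07)·[0.6056·0.0000 + 0.3944·35.0000] = 12.8716; exercise value = 10.0000 ≤ continuation, so V_ud = 12.8716
Node dd (S = 80): continuation = e^(−0.07)·[0.6056·35.0000 + 0.3944·71.0000] = 45.8732; exercise value = 55.0000 > continuation, so V_dd = 55.0000 (exercise)
Node u (S = 156.2): continuation = e^(−0.07)·[0.6056·0.0000 + 0.3944·12.8716] = 4.7337; exercise value = 0.0000 ≤ continuation, so V_u = 4.7337
Node d (S = 100): continuation = e^(−0.07)·[0.6056·12.8716 + 0.3944·55.0000] = 27.4946; exercise value = 35.0000 > continuation, so V_d = 35.0000 (exercise)
Node 0 (S = 125): continuation = e^(−0.07)·[0.6056·4.7337 + 0.3944·35.0000] = 15.5444; exercise value = 10.0000 ≤ continuation, so V_0 = 15.5444

15.54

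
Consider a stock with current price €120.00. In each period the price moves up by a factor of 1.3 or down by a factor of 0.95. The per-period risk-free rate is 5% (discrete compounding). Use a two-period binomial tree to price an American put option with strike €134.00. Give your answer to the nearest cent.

Risk-neutral probability p = (1 + 0.05 − 0.95)/(1.3 − 0.95) = 0.1000/0.3500 = 0.2857
Terminal stock prices: S_uu = 202.8, S_ud = 148.2, S_dd = 108.3
Terminal payoffs (K − S): max(-68.8, 0) = 0, max(-14.2, 0) = 0, max(25.7, 0) = 25.7
Node u (S = 156): continuation = 1/1.05·[0.2857·0.0000 + 0.7143·0.0000] = 0.0000; exercise value = 0.0000 ≤ continuation, so V_u = 0.0000
Node d (S = 114): continuation = 1/1.05·[0.2857·0.0000 + 0.7143·25.7000] = 17.4830; exercise value = 20.0000 > continuation, so V_d = 20.0000 (exercise)
Node 0 (S = 120): continuation = 1/1.05·[0.2857·0.0000 + 0.7143·20.0000] = 13.6054; exercise value = 14.0000 > continuation, so V_0 = 14.0000 (exercise)

€14.00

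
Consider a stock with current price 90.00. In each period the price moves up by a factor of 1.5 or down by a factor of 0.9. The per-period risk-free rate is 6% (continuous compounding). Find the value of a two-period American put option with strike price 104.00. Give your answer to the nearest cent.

15.82

Risk-neutral probability p = (e^0.06 − 0.9)/(1.5 − 0.9) = 0.1618/0.6000 = 0.2697
Terminal stock prices: S_uu = 202.5, S_ud = 121.5, S_dd = 72.9
Terminal payoffs (K − S): max(-98.5, 0) = 0, max(-17.5, 0) = 0, max(31.1, 0) = 31.1
Node u (S = 135): continuation = e^(−0.06)·[0.2697·0.0000 + 0.7303·0.0000] = 0.0000; exercise value = 0.0000 ≤ continuation, so V_u = 0.0000
Node d (S = 81): continuation = e^(−0.06)·[0.2697·0.0000 + 0.7303·31.1000] = 21.3889; exercise value = 23.0000 > continuation, so V_d = 23.0000 (exercise)
Node 0 (S = 90): continuation = e^(−0.06)·[0.2697·0.0000 + 0.7303·23.0000] = 15.8181; exercise value = 14.0000 ≤ continuation, so V_0 = 15.8181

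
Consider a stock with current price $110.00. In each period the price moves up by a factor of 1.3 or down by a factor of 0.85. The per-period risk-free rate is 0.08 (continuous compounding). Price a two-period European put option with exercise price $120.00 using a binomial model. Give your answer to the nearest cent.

$8.01

Risk-neutral probability p = (e^0.08 − 0.85)/(1.3 − 0.85) = 0.2333/0.4500 = 0.5184
Terminal stock prices: S_uu = 185.9, S_ud = 121.5, S_dd = 79.47
Terminal payoffs (K − S): max(-65.9, 0) = 0, max(-1.55, 0) = 0, max(40.53, 0) = 40.53
Node u (S = 143): V_u = e^(−0.08)·[0.5184·0.0000 + 0.4816·0.0000] = 0.0000
Node d (S = 93.5): V_d = e^(−0.08)·[0.5184·0.0000 + 0.4816·40.5250] = 18.0157
Node 0 (S = 110): V_0 = e^(−0.08)·[0.5184·0.0000 + 0.4816·18.0157] = 8.0090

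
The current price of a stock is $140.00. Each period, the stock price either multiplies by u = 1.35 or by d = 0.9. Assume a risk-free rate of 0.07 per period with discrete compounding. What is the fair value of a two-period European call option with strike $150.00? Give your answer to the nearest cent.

$21.36

Risk-neutral probability p = (1 + 0.07 − 0.9)/(1.35 − 0.9) = 0.1700/0.4500 = 0.3778
Terminal stock prices: S_uu = 255.2, S_ud = 170.1, S_dd = 113.4
Terminal payoffs (S − K): max(105.2, 0) = 105.2, max(20.1, 0) = 20.1, max(-36.6, 0) = 0
Node u (S = 189): V_u = 1/1.07·[0.3778·105.1500 + 0.6222·20.1000] = 48.8131
Node d (S = 126): V_d = 1/1.07·[0.3778·20.1000 + 0.6222·0.0000] = 7.0966
Node 0 (S = 140): V_0 = 1/1.07·[0.3778·48.8131 + 0.6222·7.0966] = 21.3609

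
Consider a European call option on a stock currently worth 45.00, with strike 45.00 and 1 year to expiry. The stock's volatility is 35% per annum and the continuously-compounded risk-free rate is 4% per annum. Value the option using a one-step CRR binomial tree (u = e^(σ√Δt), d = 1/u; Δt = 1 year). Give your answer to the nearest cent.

8.52

CRR parameters: u = e^(σ√Δt) = e^(0.35·√1) = 1.4191, d = 1/u = 0.7047
Per-period rate: rΔt = 0.04·1 = 0.04, so R = e^0.04 = 1.0408
Risk-neutral probability p = (e^0.04 − 0.7047)/(1.4191 − 0.7047) = 0.3361/0.7144 = 0.4705
Terminal stock prices: S_u = 63.86, S_d = 31.71
Terminal payoffs (S − K): max(18.86, 0) = 18.86, max(-13.29, 0) = 0
Node 0 (S = 45): V_0 = e^(−0.04)·[0.4705·18.8580 + 0.5295·0.0000] = 8.5250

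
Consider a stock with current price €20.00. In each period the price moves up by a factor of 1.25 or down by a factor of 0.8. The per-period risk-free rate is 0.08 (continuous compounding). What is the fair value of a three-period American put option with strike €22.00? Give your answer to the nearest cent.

Risk-neutral probability p = (e^0.08 − 0.8)/(1.25 − 0.8) = 0.2833/0.4500 = 0.6295
Terminal stock prices: S_uuu = 39.06, S_uud = 25, S_udd = 16, S_ddd = 10.24
Terminal payoffs (K − S): max(-17.06, 0) = 0, max(-3, 0) = 0, max(6, 0) = 6, max(11.76, 0) = 11.76
Node uu (S = 31.25): continuation = e^(−0.08)·[0.6295·0.0000 + 0.3705·0.0000] = 0.0000; exercise value = 0.0000 ≤ continuation, so V_uu = 0.0000
Node ud (S = 20): continuation = e^(−0.08)·[0.6295·0.0000 + 0.3705·6.0000] = 2.0519; exercise value = 2.0000 ≤ continuation, so V_ud = 2.0519
Node dd (S = 12.8): continuation = e^(−0.08)·[0.6295·6.0000 + 0.3705·11.7600] = 7.5086; exercise value = 9.2000 > continuation, so V_dd = 9.2000 (exercise)
Node u (S = 25): continuation = e^(−0.08)·[0.6295·0.0000 + 0.3705·2.0519] = 0.7017; exercise value = 0.0000 ≤ continuation, so V_u = 0.7017
Node d (S = 16): continuation = e^(−0.08)·[0.6295·2.0519 + 0.3705·9.2000] = 4.3387; exercise value = 6.0000 > continuation, so V_d = 6.0000 (exercise)
Node 0 (S = 20): continuation = e^(−0.08)·[0.6295·0.7017 + 0.3705·6.0000] = 2.4597; exercise value = 2.0000 ≤ continuation, so V_0 = 2.4597

€2.46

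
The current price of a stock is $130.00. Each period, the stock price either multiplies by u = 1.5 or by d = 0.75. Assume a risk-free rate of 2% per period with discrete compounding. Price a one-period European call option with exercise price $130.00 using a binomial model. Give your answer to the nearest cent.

$22.94

Risk-neutral probability p = (1 + 0.02 − 0.75)/(1.5 − 0.75) = 0.2700/0.7500 = 0.3600
Terminal stock prices: S_u = 195, S_d = 97.5
Terminal payoffs (S − K): max(65, 0) = 65, max(-32.5, 0) = 0
Node 0 (S = 130): V_0 = 1/1.02·[0.3600·65.0000 + 0.6400·0.0000] = 22.9412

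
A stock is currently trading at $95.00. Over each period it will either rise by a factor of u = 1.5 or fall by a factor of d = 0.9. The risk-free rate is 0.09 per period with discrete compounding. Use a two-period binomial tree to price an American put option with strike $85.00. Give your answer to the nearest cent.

Risk-neutral probability p = (1 + 0.09 − 0.9)/(1.5 − 0.9) = 0.1900/0.6000 = 0.3167
Terminal stock prices: S_uu = 213.8, S_ud = 128.2, S_dd = 76.95
Terminal payoffs (K − S): max(-128.8, 0) = 0, max(-43.25, 0) = 0, max(8.05, 0) = 8.05
Node u (S = 142.5): continuation = 1/1.09·[0.3167·0.0000 + 0.6833·0.0000] = 0.0000; exercise value = 0.0000 ≤ continuation, so V_u = 0.0000
Node d (S = 85.5): continuation = 1/1.09·[0.3167·0.0000 + 0.6833·8.0500] = 5.0466; exercise value = 0.0000 ≤ continuation, so V_d = 5.0466
Node 0 (S = 95): continuation = 1/1.09·[0.3167·0.0000 + 0.6833·5.0466] = 3.1638; exercise value = 0.0000 ≤ continuation, so V_0 = 3.1638

$3.16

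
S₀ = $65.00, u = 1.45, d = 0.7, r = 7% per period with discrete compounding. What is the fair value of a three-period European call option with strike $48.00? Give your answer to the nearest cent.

$29.11

Risk-neutral probability p = (1 + 0.07 − 0.7)/(1.45 − 0.7) = 0.3700/0.7500 = 0.4933
Terminal stock prices: S_uuu = 198.2, S_uud = 95.66, S_udd = 46.18, S_ddd = 22.29
Terminal payoffs (S − K): max(150.2, 0) = 150.2, max(47.66, 0) = 47.66, max(-1.818, 0) = 0, max(-25.71, 0) = 0
Node uu (S = 136.7): V_uu = 1/1.07·[0.4933·150.1606 + 0.5067·47.6637] = 91.8027
Node ud (S = 65.97): V_ud = 1/1.07·[0.4933·47.6637 + 0.5067·0.0000] = 21.9758
Node dd (S = 31.85): V_dd = 1/1.07·[0.4933·0.0000 + 0.5067·0.0000] = 0.0000
Node u (S = 94.25): V_u = 1/1.07·[0.4933·91.8027 + 0.5067·21.9758] = 52.7325
Node d (S = 45.5): V_d = 1/1.07·[0.4933·21.9758 + 0.5067·0.0000] = 10.1321
Node 0 (S = 65): V_0 = 1/1.07·[0.4933·52.7325 + 0.5067·10.1321] = 29.1106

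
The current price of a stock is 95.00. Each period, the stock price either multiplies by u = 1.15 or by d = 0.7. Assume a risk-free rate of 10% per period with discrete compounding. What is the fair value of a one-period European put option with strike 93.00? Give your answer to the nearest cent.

2.68

Risk-neutral probability p = (1 + 0.1 − 0.7)/(1.15 − 0.7) = 0.4000/0.4500 = 0.8889
Terminal stock prices: S_u = 109.2, S_d = 66.5
Terminal payoffs (K − S): max(-16.25, 0) = 0, max(26.5, 0) = 26.5
Node 0 (S = 95): V_0 = 1/1.1·[0.8889·0.0000 + 0.1111·26.5000] = 2.6768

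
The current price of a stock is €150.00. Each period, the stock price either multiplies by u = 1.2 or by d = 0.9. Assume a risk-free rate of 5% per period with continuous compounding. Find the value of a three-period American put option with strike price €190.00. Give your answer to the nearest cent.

Risk-neutral probability p = (e^0.05 − 0.9)/(1.2 − 0.9) = 0.1513/0.3000 = 0.5042
Terminal stock prices: S_uuu = 259.2, S_uud = 194.4, S_udd = 145.8, S_ddd = 109.4
Terminal payoffs (K − S): max(-69.2, 0) = 0, max(-4.4, 0) = 0, max(44.2, 0) = 44.2, max(80.65, 0) = 80.65
Node uu (S = 216): continuation = e^(−0.05)·[0.5042·0.0000 + 0.4958·0.0000] = 0.0000; exercise value = 0.0000 ≤ continuation, so V_uu = 0.0000
Node ud (S = 162): continuation = e^(−0.05)·[0.5042·0.0000 + 0.4958·44.2000] = 20.8440; exercise value = 28.0000 > continuation, so V_ud = 28.0000 (exercise)
Node dd (S = 121.5): continuation = e^(−0.05)·[0.5042·44.2000 + 0.4958·80.6500] = 59.2336; exercise value = 68.5000 > continuation, so V_dd = 68.5000 (exercise)
Node u (S = 180): continuation = e^(−0.05)·[0.5042·0.0000 + 0.4958·28.0000] = 13.2044; exercise value = 10.0000 ≤ continuation, so V_u = 13.2044
Node d (S = 135): continuation = e^(−0.05)·[0.5042·28.0000 + 0.4958·68.5000] = 45.7336; exercise value = 55.0000 > continuation, so V_d = 55.0000 (exercise)
Node 0 (S = 150): continuation = e^(−0.05)·[0.5042·13.2044 + 0.4958·55.0000] = 32.2705; exercise value = 40.0000 > continuation, so V_0 = 40.0000 (exercise)

€40.00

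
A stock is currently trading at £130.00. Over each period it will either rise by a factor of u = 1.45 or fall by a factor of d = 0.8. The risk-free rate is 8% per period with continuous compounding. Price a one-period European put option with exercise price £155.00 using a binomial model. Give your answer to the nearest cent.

£26.56

Risk-neutral probability p = (e^0.08 − 0.8)/(1.45 − 0.8) = 0.2833/0.6500 = 0.4358
Terminal stock prices: S_u = 188.5, S_d = 104
Terminal payoffs (K − S): max(-33.5, 0) = 0, max(51, 0) = 51
Node 0 (S = 130): V_0 = e^(−0.08)·[0.4358·0.0000 + 0.5642·51.0000] = 26.5607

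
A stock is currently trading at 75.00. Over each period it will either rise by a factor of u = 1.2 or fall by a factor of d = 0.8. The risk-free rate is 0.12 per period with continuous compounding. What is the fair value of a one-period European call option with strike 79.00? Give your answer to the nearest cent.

7.99

Risk-neutral probability p = (e^0.12 − 0.8)/(1.2 − 0.8) = 0.3275/0.4000 = 0.8187
Terminal stock prices: S_u = 90, S_d = 60
Terminal payoffs (S − K): max(11, 0) = 11, max(-19, 0) = 0
Node 0 (S = 75): V_0 = e^(−0.12)·[0.8187·11.0000 + 0.1813·0.0000] = 7.9878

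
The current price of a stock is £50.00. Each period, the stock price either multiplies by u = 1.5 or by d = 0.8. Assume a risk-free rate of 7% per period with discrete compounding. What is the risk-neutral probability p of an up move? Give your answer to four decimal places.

Risk-neutral probability p = (1 + 0.07 − 0.8)/(1.5 − 0.8) = 0.2700/0.7000 = 0.3857

p = 0.3857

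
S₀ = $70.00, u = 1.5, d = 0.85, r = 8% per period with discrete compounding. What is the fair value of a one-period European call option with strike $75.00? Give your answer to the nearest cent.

$9.83

Risk-neutral probability p = (1 + 0.08 − 0.85)/(1.5 − 0.85) = 0.2300/0.6500 = 0.3538
Terminal stock prices: S_u = 105, S_d = 59.5
Terminal payoffs (S − K): max(30, 0) = 30, max(-15.5, 0) = 0
Node 0 (S = 70): V_0 = 1/1.08·[0.3538·30.0000 + 0.6462·0.0000] = 9.8291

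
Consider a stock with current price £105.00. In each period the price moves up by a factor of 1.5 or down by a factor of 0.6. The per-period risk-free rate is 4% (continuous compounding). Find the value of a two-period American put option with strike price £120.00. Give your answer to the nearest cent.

Risk-neutral probability p = (e^0.04 − 0.6)/(1.5 − 0.6) = 0.4408/0.9000 = 0.4898
Terminal stock prices: S_uu = 236.2, S_ud = 94.5, S_dd = 37.8
Terminal payoffs (K − S): max(-116.2, 0) = 0, max(25.5, 0) = 25.5, max(82.2, 0) = 82.2
Node u (S = 157.5): continuation = e^(−0.04)·[0.4898·0.0000 + 0.5102·25.5000] = 12.5002; exercise value = 0.0000 ≤ continuation, so V_u = 12.5002
Node d (S = 63): continuation = e^(−0.04)·[0.4898·25.5000 + 0.5102·82.2000] = 52.2947; exercise value = 57.0000 > continuation, so V_d = 57.0000 (exercise)
Node 0 (S = 105): continuation = e^(−0.04)·[0.4898·12.5002 + 0.5102·57.0000] = 33.8241; exercise value = 15.0000 ≤ continuation, so V_0 = 33.8241

£33.82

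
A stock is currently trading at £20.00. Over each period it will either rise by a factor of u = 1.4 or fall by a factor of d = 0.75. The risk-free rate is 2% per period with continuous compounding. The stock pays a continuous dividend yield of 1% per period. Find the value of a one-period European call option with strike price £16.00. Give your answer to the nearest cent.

£4.71

Per-period risk-free factor R = e^0.02 = 1.0202; dividend-adjusted growth = e^(0.02−0.01) = 1.0101.
Risk-neutral probability p = (1.0101 − 0.75)/(1.4 − 0.75) = 0.2601/0.6500 = 0.4001
Terminal stock prices: S_u = 28, S_d = 15
Terminal payoffs (S − K): max(12, 0) = 12, max(-1, 0) = 0
Node 0 (S = 20): V_0 = e^(−0.02)·[0.4001·12.0000 + 0.5999·0.0000] = 4.7059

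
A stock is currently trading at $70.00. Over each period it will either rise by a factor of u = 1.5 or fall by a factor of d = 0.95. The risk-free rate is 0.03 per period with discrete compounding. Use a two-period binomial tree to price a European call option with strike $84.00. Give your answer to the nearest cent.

Risk-neutral probability p = (1 + 0.03 − 0.95)/(1.5 − 0.95) = 0.0800/0.5500 = 0.1455
Terminal stock prices: S_uu = 157.5, S_ud = 99.75, S_dd = 63.17
Terminal payoffs (S − K): max(73.5, 0) = 73.5, max(15.75, 0) = 15.75, max(-20.83, 0) = 0
Node u (S = 105): V_u = 1/1.03·[0.1455·73.5000 + 0.8545·15.7500] = 23.4466
Node d (S = 66.5): V_d = 1/1.03·[0.1455·15.7500 + 0.8545·0.0000] = 2.2242
Node 0 (S = 70): V_0 = 1/1.03·[0.1455·23.4466 + 0.8545·2.2242] = 5.1564

$5.16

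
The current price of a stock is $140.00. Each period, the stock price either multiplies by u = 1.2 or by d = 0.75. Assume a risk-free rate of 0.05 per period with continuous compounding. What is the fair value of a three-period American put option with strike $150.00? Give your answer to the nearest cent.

Risk-neutral probability p = (e^0.05 − 0.75)/(1.2 − 0.75) = 0.3013/0.4500 = 0.6695
Terminal stock prices: S_uuu = 241.9, S_uud = 151.2, S_udd = 94.5, S_ddd = 59.06
Terminal payoffs (K − S): max(-91.92, 0) = 0, max(-1.2, 0) = 0, max(55.5, 0) = 55.5, max(90.94, 0) = 90.94
Node uu (S = 201.6): continuation = e^(−0.05)·[0.6695·0.0000 + 0.3305·0.0000] = 0.0000; exercise value = 0.0000 ≤ continuation, so V_uu = 0.0000
Node ud (S = 126): continuation = e^(−0.05)·[0.6695·0.0000 + 0.3305·55.5000] = 17.4486; exercise value = 24.0000 > continuation, so V_ud = 24.0000 (exercise)
Node dd (S = 78.75): continuation = e^(−0.05)·[0.6695·55.5000 + 0.3305·90.9375] = 63.9344; exercise value = 71.2500 > continuation, so V_dd = 71.2500 (exercise)
Node u (S = 168): continuation = e^(−0.05)·[0.6695·0.0000 + 0.3305·24.0000] = 7.5453; exercise value = 0.0000 ≤ continuation, so V_u = 7.5453
Node d (S = 105): continuation = e^(−0.05)·[0.6695·24.0000 + 0.3305·71.2500] = 37.6844; exercise value = 45.0000 > continuation, so V_d = 45.0000 (exercise)
Node 0 (S = 140): continuation = e^(−0.05)·[0.6695·7.5453 + 0.3305·45.0000] = 18.9527; exercise value = 10.0000 ≤ continuation, so V_0 = 18.9527

$18.95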